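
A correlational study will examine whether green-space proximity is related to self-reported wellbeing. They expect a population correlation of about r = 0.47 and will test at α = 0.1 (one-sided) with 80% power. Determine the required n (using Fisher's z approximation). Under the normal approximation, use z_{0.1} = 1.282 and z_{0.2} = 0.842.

n = 21

Fisher's z: C = ½·ln((1+r)/(1−r)) = ½·ln(2.7736) = 0.5101.
n = ((z_{α} + z_β)/C)² + 3.
(1.282 + 0.842) / 0.5101 = 2.124 / 0.5101 = 4.164.
n = 4.164² + 3 = 17.34 + 3 = 20.3.
Round up.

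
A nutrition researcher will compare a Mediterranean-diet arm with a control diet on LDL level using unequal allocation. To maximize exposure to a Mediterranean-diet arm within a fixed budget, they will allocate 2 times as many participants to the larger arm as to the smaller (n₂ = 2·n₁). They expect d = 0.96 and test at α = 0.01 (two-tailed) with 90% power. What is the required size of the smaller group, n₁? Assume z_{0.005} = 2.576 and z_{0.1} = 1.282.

n₁ = 25

With allocation ratio k = n₂/n₁ = 2, Var(x̄₁−x̄₂) = σ²(1/n₁ + 1/(k·n₁)) = σ²·(k+1)/(k·n₁).
So n₁ = (1 + 1/k)·((z_{α/2} + z_β)/d)² = 1.500 × (3.858/0.96)².
n₁ = 1.500 × 16.15 = 24.2.
Round up: n₁ = 25, giving n₂ = 2 × 25 = 50.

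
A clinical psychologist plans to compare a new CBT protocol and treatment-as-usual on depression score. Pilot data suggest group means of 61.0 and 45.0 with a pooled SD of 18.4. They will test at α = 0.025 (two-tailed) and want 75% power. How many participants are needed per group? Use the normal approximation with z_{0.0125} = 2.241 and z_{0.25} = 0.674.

n = 23 per group

Cohen's d = |M₁ − M₂| / SD_pooled = |61.0 − 45.0| / 18.4 = 16.0 / 18.4 = 0.870.
For two independent groups with equal n: n = 2·((z_{α/2} + z_β) / d)².
z_{α/2} + z_β = 2.241 + 0.674 = 2.915.
n = 2 × (2.915 / 0.870)² = 2 × 3.351² = 2 × 11.23 = 22.5.
Round up to the next whole participant.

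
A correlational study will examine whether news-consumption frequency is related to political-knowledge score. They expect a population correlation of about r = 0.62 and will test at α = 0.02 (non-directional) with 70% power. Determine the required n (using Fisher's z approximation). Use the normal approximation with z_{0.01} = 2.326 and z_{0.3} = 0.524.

Fisher's z: C = ½·ln((1+r)/(1−r)) = ½·ln(4.2632) = 0.7250.
n = ((z_{α/2} + z_β)/C)² + 3.
(2.326 + 0.524) / 0.7250 = 2.850 / 0.7250 = 3.931.
n = 3.931² + 3 = 15.45 + 3 = 18.5.
Round up.

n = 19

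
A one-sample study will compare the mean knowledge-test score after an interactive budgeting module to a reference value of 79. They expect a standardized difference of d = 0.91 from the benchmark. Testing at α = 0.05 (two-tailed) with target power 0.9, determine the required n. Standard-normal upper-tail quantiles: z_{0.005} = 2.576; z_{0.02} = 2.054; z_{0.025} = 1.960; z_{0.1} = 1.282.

n = 13

For a one-sample test: n = ((z_{α/2} + z_β) / d)².
z_{α/2} + z_β = 1.960 + 1.282 = 3.242.
n = (3.242 / 0.91)² = 3.563² = 12.69.
Round up.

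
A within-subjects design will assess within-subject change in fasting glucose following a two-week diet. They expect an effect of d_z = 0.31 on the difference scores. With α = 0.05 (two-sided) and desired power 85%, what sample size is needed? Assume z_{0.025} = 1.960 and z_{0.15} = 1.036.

For a paired (one-sample on differences) test: n = ((z_{α/2} + z_β) / d)².
z_{α/2} + z_β = 1.960 + 1.036 = 2.996.
n = (2.996 / 0.31)² = 9.665² = 93.40.
Round up.

n = 94 pairs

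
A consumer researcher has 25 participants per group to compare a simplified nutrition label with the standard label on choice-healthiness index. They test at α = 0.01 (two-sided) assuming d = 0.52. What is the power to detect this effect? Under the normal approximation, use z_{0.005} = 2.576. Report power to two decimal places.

power ≈ 0.23

For two equal groups, power = Φ(d·√(n/2) − z_{α/2}).
d·√(n/2) = 0.52 × √(25/2) = 0.52 × 3.536 = 1.838.
z_β = 1.838 − 2.576 = -0.738.
Power = Φ(-0.738) = 0.230.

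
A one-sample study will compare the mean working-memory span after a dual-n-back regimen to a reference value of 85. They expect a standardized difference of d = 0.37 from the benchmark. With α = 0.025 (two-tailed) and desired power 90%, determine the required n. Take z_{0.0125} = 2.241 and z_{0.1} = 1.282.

n = 91

For a one-sample test: n = ((z_{α/2} + z_β) / d)².
z_{α/2} + z_β = 2.241 + 1.282 = 3.523.
n = (3.523 / 0.37)² = 9.522² = 90.66.
Round up.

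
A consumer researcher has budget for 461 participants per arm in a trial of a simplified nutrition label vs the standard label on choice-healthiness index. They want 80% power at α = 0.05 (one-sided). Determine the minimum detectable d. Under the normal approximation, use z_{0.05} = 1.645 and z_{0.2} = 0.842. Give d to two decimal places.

d_min ≈ 0.16

For two independent groups of n = 461 each: d_min = (z_{α} + z_β)·√(2/n).
z-sum = 1.645 + 0.842 = 2.487.
d_min = 2.487 × √(2/461) = 2.487 × 0.0659 = 0.164.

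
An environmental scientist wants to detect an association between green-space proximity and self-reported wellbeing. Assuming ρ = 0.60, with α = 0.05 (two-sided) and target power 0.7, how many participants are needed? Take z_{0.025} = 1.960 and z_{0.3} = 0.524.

Fisher's z: C = ½·ln((1+r)/(1−r)) = ½·ln(4.0000) = 0.6931.
n = ((z_{α/2} + z_β)/C)² + 3.
(1.960 + 0.524) / 0.6931 = 2.484 / 0.6931 = 3.584.
n = 3.584² + 3 = 12.84 + 3 = 15.8.
Round up.

n = 16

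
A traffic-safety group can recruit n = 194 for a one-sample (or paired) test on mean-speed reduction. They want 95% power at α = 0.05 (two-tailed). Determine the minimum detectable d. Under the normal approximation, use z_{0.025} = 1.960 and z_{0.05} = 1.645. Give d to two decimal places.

d_min ≈ 0.26

For a single sample (or paired design) of n = 194: d_min = (z_{α/2} + z_β)/√n.
z-sum = 1.960 + 1.645 = 3.605.
d_min = 3.605 / √194 = 3.605 / 13.928 = 0.259.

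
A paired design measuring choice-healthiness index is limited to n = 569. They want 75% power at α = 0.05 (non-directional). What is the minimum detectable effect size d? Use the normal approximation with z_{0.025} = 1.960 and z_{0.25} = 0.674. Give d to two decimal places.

For a single sample (or paired design) of n = 569: d_min = (z_{α/2} + z_β)/√n.
z-sum = 1.960 + 0.674 = 2.634.
d_min = 2.634 / √569 = 2.634 / 23.854 = 0.110.

d_min ≈ 0.11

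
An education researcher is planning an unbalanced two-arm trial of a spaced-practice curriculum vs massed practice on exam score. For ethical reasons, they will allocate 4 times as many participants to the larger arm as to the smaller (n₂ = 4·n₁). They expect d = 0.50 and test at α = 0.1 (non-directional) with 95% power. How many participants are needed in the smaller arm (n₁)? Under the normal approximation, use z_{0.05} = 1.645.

n₁ = 55

With allocation ratio k = n₂/n₁ = 4, Var(x̄₁−x̄₂) = σ²(1/n₁ + 1/(k·n₁)) = σ²·(k+1)/(k·n₁).
So n₁ = (1 + 1/k)·((z_{α/2} + z_β)/d)² = 1.250 × (3.290/0.50)².
n₁ = 1.250 × 43.30 = 54.1.
Round up: n₁ = 55, giving n₂ = 4 × 55 = 220.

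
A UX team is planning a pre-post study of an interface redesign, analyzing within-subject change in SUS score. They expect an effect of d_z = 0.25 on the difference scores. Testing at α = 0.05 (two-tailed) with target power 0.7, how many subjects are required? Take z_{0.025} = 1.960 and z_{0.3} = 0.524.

For a paired (one-sample on differences) test: n = ((z_{α/2} + z_β) / d)².
z_{α/2} + z_β = 1.960 + 0.524 = 2.484.
n = (2.484 / 0.25)² = 9.936² = 98.72.
Round up.

n = 99 pairs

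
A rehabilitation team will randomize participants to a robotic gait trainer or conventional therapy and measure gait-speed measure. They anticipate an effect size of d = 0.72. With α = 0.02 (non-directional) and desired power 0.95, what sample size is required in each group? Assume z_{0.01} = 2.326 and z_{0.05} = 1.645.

n = 61 per group

For two independent groups with equal n: n = 2·((z_{α/2} + z_β) / d)².
z_{α/2} + z_β = 2.326 + 1.645 = 3.971.
n = 2 × (3.971 / 0.72)² = 2 × 5.515² = 2 × 30.42 = 60.8.
Round up to the next whole participant.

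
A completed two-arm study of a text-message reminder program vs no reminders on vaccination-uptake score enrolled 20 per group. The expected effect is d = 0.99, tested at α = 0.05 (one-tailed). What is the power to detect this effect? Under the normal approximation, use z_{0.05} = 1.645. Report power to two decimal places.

For two equal groups, power = Φ(d·√(n/2) − z_{α}).
d·√(n/2) = 0.99 × √(20/2) = 0.99 × 3.162 = 3.131.
z_β = 3.131 − 1.645 = 1.486.
Power = Φ(1.486) = 0.931.

power ≈ 0.93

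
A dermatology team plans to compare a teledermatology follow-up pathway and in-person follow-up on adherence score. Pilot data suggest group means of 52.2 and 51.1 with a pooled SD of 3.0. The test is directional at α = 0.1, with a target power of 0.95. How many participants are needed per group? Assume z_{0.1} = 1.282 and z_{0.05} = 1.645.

Cohen's d = |M₁ − M₂| / SD_pooled = |52.2 − 51.1| / 3.0 = 1.1 / 3.0 = 0.367.
For two independent groups with equal n: n = 2·((z_{α} + z_β) / d)².
z_{α} + z_β = 1.282 + 1.645 = 2.927.
n = 2 × (2.927 / 0.367)² = 2 × 7.975² = 2 × 63.61 = 127.2.
Round up to the next whole participant.

n = 128 per group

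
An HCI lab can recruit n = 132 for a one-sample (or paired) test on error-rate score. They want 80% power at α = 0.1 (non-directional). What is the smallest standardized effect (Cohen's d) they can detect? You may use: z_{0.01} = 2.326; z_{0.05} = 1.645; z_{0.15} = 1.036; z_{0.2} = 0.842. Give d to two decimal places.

d_min ≈ 0.22

For a single sample (or paired design) of n = 132: d_min = (z_{α/2} + z_β)/√n.
z-sum = 1.645 + 0.842 = 2.487.
d_min = 2.487 / √132 = 2.487 / 11.489 = 0.216.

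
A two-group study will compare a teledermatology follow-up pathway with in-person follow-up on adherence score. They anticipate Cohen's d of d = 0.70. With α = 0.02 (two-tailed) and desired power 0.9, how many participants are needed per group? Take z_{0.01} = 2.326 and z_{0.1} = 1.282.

n = 54 per group

For two independent groups with equal n: n = 2·((z_{α/2} + z_β) / d)².
z_{α/2} + z_β = 2.326 + 1.282 = 3.608.
n = 2 × (3.608 / 0.70)² = 2 × 5.154² = 2 × 26.57 = 53.1.
Round up to the next whole participant.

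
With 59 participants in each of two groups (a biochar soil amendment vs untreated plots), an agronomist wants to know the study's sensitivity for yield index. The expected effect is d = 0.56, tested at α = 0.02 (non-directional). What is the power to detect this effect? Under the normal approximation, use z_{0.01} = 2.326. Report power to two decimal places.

For two equal groups, power = Φ(d·√(n/2) − z_{α/2}).
d·√(n/2) = 0.56 × √(59/2) = 0.56 × 5.431 = 3.042.
z_β = 3.042 − 2.326 = 0.716.
Power = Φ(0.716) = 0.763.

power ≈ 0.76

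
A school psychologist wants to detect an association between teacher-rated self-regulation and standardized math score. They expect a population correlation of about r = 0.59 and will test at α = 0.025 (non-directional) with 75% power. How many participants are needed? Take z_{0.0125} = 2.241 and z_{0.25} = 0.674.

n = 22

Fisher's z: C = ½·ln((1+r)/(1−r)) = ½·ln(3.8780) = 0.6777.
n = ((z_{α/2} + z_β)/C)² + 3.
(2.241 + 0.674) / 0.6777 = 2.915 / 0.6777 = 4.301.
n = 4.301² + 3 = 18.50 + 3 = 21.5.
Round up.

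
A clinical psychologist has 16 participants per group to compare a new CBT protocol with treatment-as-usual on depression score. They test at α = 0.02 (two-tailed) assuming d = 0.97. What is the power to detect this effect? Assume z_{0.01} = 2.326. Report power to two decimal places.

power ≈ 0.66

For two equal groups, power = Φ(d·√(n/2) − z_{α/2}).
d·√(n/2) = 0.97 × √(16/2) = 0.97 × 2.828 = 2.744.
z_β = 2.744 − 2.326 = 0.418.
Power = Φ(0.418) = 0.662.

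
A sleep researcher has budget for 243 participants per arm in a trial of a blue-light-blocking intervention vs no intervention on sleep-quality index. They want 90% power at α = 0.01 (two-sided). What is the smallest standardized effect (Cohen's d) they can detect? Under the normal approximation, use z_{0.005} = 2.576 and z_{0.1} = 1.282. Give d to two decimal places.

For two independent groups of n = 243 each: d_min = (z_{α/2} + z_β)·√(2/n).
z-sum = 2.576 + 1.282 = 3.858.
d_min = 3.858 × √(2/243) = 3.858 × 0.0907 = 0.350.

d_min ≈ 0.35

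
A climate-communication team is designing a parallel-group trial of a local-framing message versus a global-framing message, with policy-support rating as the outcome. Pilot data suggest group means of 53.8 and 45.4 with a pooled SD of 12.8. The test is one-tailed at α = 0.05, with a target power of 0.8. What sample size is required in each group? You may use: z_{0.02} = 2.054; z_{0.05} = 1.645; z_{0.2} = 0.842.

Cohen's d = |M₁ − M₂| / SD_pooled = |53.8 − 45.4| / 12.8 = 8.4 / 12.8 = 0.656.
For two independent groups with equal n: n = 2·((z_{α} + z_β) / d)².
z_{α} + z_β = 1.645 + 0.842 = 2.487.
n = 2 × (2.487 / 0.656)² = 2 × 3.791² = 2 × 14.37 = 28.7.
Round up to the next whole participant.

n = 29 per group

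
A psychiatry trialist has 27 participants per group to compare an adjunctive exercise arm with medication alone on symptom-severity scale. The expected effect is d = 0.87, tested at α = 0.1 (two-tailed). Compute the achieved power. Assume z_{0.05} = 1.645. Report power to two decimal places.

power ≈ 0.94

For two equal groups, power = Φ(d·√(n/2) − z_{α/2}).
d·√(n/2) = 0.87 × √(27/2) = 0.87 × 3.674 = 3.197.
z_β = 3.197 − 1.645 = 1.552.
Power = Φ(1.552) = 0.940.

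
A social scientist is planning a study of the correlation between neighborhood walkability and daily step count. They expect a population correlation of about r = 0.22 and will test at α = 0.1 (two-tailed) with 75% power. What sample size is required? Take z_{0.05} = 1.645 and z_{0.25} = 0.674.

Fisher's z: C = ½·ln((1+r)/(1−r)) = ½·ln(1.5641) = 0.2237.
n = ((z_{α/2} + z_β)/C)² + 3.
(1.645 + 0.674) / 0.2237 = 2.319 / 0.2237 = 10.367.
n = 10.367² + 3 = 107.47 + 3 = 110.5.
Round up.

n = 111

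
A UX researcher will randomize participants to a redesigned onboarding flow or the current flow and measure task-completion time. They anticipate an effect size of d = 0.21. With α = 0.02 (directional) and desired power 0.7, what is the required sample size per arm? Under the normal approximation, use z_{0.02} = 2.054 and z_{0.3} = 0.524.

n = 302 per group

For two independent groups with equal n: n = 2·((z_{α} + z_β) / d)².
z_{α} + z_β = 2.054 + 0.524 = 2.578.
n = 2 × (2.578 / 0.21)² = 2 × 12.276² = 2 × 150.70 = 301.4.
Round up to the next whole participant.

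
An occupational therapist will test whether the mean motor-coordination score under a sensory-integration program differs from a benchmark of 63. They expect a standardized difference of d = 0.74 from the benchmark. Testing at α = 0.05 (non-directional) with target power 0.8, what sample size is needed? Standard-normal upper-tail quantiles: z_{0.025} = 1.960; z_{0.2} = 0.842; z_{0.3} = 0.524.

n = 15

For a one-sample test: n = ((z_{α/2} + z_β) / d)².
z_{α/2} + z_β = 1.960 + 0.842 = 2.802.
n = (2.802 / 0.74)² = 3.786² = 14.34.
Round up.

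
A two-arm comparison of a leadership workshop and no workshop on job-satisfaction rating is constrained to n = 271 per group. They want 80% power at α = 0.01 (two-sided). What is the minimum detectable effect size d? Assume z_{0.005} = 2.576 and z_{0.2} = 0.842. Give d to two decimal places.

d_min ≈ 0.29

For two independent groups of n = 271 each: d_min = (z_{α/2} + z_β)·√(2/n).
z-sum = 2.576 + 0.842 = 3.418.
d_min = 3.418 × √(2/271) = 3.418 × 0.0859 = 0.294.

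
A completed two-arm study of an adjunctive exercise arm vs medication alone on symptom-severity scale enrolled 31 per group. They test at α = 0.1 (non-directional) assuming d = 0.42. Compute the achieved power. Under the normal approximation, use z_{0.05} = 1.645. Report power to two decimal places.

power ≈ 0.50

For two equal groups, power = Φ(d·√(n/2) − z_{α/2}).
d·√(n/2) = 0.42 × √(31/2) = 0.42 × 3.937 = 1.654.
z_β = 1.654 − 1.645 = 0.009.
Power = Φ(0.009) = 0.503.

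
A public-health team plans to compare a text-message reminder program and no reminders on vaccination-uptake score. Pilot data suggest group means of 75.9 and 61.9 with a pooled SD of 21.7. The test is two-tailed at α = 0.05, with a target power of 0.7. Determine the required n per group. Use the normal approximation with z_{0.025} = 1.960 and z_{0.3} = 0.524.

Cohen's d = |M₁ − M₂| / SD_pooled = |75.9 − 61.9| / 21.7 = 14.0 / 21.7 = 0.645.
For two independent groups with equal n: n = 2·((z_{α/2} + z_β) / d)².
z_{α/2} + z_β = 1.960 + 0.524 = 2.484.
n = 2 × (2.484 / 0.645)² = 2 × 3.851² = 2 × 14.83 = 29.7.
Round up to the next whole participant.

n = 30 per group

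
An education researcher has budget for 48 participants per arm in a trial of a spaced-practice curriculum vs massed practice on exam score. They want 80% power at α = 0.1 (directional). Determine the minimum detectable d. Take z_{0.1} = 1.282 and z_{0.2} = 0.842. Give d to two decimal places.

d_min ≈ 0.43

For two independent groups of n = 48 each: d_min = (z_{α} + z_β)·√(2/n).
z-sum = 1.282 + 0.842 = 2.124.
d_min = 2.124 × √(2/48) = 2.124 × 0.2041 = 0.434.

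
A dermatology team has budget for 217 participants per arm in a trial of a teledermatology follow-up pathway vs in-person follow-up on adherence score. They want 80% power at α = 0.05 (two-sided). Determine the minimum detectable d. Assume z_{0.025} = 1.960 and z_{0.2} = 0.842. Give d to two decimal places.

For two independent groups of n = 217 each: d_min = (z_{α/2} + z_β)·√(2/n).
z-sum = 1.960 + 0.842 = 2.802.
d_min = 2.802 × √(2/217) = 2.802 × 0.0960 = 0.269.

d_min ≈ 0.27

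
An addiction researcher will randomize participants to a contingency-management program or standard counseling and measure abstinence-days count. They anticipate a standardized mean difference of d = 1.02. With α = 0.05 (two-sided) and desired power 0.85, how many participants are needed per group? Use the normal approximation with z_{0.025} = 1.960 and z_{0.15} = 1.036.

For two independent groups with equal n: n = 2·((z_{α/2} + z_β) / d)².
z_{α/2} + z_β = 1.960 + 1.036 = 2.996.
n = 2 × (2.996 / 1.02)² = 2 × 2.937² = 2 × 8.63 = 17.3.
Round up to the next whole participant.

n = 18 per group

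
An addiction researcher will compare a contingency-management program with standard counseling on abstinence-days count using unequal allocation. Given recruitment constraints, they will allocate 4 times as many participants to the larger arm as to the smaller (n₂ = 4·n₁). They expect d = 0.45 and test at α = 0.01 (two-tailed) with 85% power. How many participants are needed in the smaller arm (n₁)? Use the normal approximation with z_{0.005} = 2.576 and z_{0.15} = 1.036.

With allocation ratio k = n₂/n₁ = 4, Var(x̄₁−x̄₂) = σ²(1/n₁ + 1/(k·n₁)) = σ²·(k+1)/(k·n₁).
So n₁ = (1 + 1/k)·((z_{α/2} + z_β)/d)² = 1.250 × (3.612/0.45)².
n₁ = 1.250 × 64.43 = 80.5.
Round up: n₁ = 81, giving n₂ = 4 × 81 = 324.

n₁ = 81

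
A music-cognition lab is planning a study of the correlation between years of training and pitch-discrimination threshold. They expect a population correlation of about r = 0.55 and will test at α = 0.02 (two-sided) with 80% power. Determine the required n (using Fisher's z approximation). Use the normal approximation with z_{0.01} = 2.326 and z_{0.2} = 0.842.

n = 30

Fisher's z: C = ½·ln((1+r)/(1−r)) = ½·ln(3.4444) = 0.6184.
n = ((z_{α/2} + z_β)/C)² + 3.
(2.326 + 0.842) / 0.6184 = 3.168 / 0.6184 = 5.123.
n = 5.123² + 3 = 26.24 + 3 = 29.2.
Round up.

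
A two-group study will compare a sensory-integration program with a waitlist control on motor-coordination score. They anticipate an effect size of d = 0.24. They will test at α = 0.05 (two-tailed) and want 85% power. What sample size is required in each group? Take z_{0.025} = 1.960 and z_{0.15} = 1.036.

For two independent groups with equal n: n = 2·((z_{α/2} + z_β) / d)².
z_{α/2} + z_β = 1.960 + 1.036 = 2.996.
n = 2 × (2.996 / 0.24)² = 2 × 12.483² = 2 × 155.83 = 311.7.
Round up to the next whole participant.

n = 312 per group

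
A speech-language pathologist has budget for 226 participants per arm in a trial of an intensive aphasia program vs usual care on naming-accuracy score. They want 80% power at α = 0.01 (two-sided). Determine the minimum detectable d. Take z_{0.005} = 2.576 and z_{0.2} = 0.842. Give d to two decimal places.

For two independent groups of n = 226 each: d_min = (z_{α/2} + z_β)·√(2/n).
z-sum = 2.576 + 0.842 = 3.418.
d_min = 3.418 × √(2/226) = 3.418 × 0.0941 = 0.322.

d_min ≈ 0.32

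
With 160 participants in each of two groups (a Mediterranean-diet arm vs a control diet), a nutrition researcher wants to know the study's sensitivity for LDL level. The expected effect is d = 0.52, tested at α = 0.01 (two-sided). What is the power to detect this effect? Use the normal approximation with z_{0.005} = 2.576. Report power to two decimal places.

power ≈ 0.98

For two equal groups, power = Φ(d·√(n/2) − z_{α/2}).
d·√(n/2) = 0.52 × √(160/2) = 0.52 × 8.944 = 4.651.
z_β = 4.651 − 2.576 = 2.075.
Power = Φ(2.075) = 0.981.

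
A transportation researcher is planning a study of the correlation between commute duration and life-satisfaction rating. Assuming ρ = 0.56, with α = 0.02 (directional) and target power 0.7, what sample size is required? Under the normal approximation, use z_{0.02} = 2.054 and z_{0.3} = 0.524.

Fisher's z: C = ½·ln((1+r)/(1−r)) = ½·ln(3.5455) = 0.6328.
n = ((z_{α} + z_β)/C)² + 3.
(2.054 + 0.524) / 0.6328 = 2.578 / 0.6328 = 4.074.
n = 4.074² + 3 = 16.60 + 3 = 19.6.
Round up.

n = 20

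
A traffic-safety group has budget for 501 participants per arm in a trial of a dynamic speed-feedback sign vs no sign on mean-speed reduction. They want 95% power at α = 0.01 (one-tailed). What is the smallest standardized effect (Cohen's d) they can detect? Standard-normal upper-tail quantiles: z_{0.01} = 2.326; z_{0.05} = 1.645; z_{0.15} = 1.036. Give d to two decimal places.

d_min ≈ 0.25

For two independent groups of n = 501 each: d_min = (z_{α} + z_β)·√(2/n).
z-sum = 2.326 + 1.645 = 3.971.
d_min = 3.971 × √(2/501) = 3.971 × 0.0632 = 0.251.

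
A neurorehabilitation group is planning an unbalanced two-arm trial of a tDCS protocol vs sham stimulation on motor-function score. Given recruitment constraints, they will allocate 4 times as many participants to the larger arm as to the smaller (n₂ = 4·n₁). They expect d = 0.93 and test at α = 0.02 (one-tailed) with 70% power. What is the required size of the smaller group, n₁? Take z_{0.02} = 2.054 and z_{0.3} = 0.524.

n₁ = 10

With allocation ratio k = n₂/n₁ = 4, Var(x̄₁−x̄₂) = σ²(1/n₁ + 1/(k·n₁)) = σ²·(k+1)/(k·n₁).
So n₁ = (1 + 1/k)·((z_{α} + z_β)/d)² = 1.250 × (2.578/0.93)².
n₁ = 1.250 × 7.68 = 9.6.
Round up: n₁ = 10, giving n₂ = 4 × 10 = 40.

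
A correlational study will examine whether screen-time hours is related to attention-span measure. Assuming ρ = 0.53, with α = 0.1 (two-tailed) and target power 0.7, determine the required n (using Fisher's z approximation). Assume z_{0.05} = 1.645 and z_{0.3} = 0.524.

Fisher's z: C = ½·ln((1+r)/(1−r)) = ½·ln(3.2553) = 0.5901.
n = ((z_{α/2} + z_β)/C)² + 3.
(1.645 + 0.524) / 0.5901 = 2.169 / 0.5901 = 3.676.
n = 3.676² + 3 = 13.51 + 3 = 16.5.
Round up.

n = 17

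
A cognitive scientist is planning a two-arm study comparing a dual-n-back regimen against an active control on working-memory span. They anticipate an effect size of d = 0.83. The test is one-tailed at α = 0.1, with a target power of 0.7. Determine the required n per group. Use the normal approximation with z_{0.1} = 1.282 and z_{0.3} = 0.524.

For two independent groups with equal n: n = 2·((z_{α} + z_β) / d)².
z_{α} + z_β = 1.282 + 0.524 = 1.806.
n = 2 × (1.806 / 0.83)² = 2 × 2.176² = 2 × 4.73 = 9.5.
Round up to the next whole participant.

n = 10 per group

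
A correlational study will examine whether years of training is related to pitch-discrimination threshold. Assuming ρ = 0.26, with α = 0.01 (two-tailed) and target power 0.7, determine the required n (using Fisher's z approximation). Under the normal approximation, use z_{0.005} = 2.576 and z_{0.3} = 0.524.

n = 139

Fisher's z: C = ½·ln((1+r)/(1−r)) = ½·ln(1.7027) = 0.2661.
n = ((z_{α/2} + z_β)/C)² + 3.
(2.576 + 0.524) / 0.2661 = 3.100 / 0.2661 = 11.650.
n = 11.650² + 3 = 135.72 + 3 = 138.7.
Round up.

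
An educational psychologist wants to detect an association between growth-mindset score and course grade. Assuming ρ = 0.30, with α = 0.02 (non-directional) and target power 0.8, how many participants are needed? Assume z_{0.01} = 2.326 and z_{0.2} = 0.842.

n = 108

Fisher's z: C = ½·ln((1+r)/(1−r)) = ½·ln(1.8571) = 0.3095.
n = ((z_{α/2} + z_β)/C)² + 3.
(2.326 + 0.842) / 0.3095 = 3.168 / 0.3095 = 10.236.
n = 10.236² + 3 = 104.77 + 3 = 107.8.
Round up.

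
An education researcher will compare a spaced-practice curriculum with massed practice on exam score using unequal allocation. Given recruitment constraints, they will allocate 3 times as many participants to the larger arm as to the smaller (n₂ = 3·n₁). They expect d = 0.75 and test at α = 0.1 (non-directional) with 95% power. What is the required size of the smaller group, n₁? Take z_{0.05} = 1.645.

With allocation ratio k = n₂/n₁ = 3, Var(x̄₁−x̄₂) = σ²(1/n₁ + 1/(k·n₁)) = σ²·(k+1)/(k·n₁).
So n₁ = (1 + 1/k)·((z_{α/2} + z_β)/d)² = 1.333 × (3.290/0.75)².
n₁ = 1.333 × 19.24 = 25.7.
Round up: n₁ = 26, giving n₂ = 3 × 26 = 78.

n₁ = 26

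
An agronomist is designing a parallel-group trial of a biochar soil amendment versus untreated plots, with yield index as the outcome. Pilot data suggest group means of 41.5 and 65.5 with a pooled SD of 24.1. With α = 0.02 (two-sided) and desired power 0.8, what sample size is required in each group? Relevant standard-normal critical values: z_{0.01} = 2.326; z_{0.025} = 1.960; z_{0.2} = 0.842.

Cohen's d = |M₁ − M₂| / SD_pooled = |41.5 − 65.5| / 24.1 = 24.0 / 24.1 = 0.996.
For two independent groups with equal n: n = 2·((z_{α/2} + z_β) / d)².
z_{α/2} + z_β = 2.326 + 0.842 = 3.168.
n = 2 × (3.168 / 0.996)² = 2 × 3.181² = 2 × 10.12 = 20.2.
Round up to the next whole participant.

n = 21 per group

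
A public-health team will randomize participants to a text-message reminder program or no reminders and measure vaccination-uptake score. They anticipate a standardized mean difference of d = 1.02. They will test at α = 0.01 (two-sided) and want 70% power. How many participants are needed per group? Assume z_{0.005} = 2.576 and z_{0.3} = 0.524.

n = 19 per group

For two independent groups with equal n: n = 2·((z_{α/2} + z_β) / d)².
z_{α/2} + z_β = 2.576 + 0.524 = 3.100.
n = 2 × (3.100 / 1.02)² = 2 × 3.039² = 2 × 9.24 = 18.5.
Round up to the next whole participant.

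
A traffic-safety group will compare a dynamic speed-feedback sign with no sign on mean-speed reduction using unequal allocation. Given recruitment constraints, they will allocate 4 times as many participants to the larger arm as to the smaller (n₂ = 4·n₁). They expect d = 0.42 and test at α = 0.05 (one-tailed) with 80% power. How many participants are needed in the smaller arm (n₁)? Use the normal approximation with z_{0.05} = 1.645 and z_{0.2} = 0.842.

n₁ = 44

With allocation ratio k = n₂/n₁ = 4, Var(x̄₁−x̄₂) = σ²(1/n₁ + 1/(k·n₁)) = σ²·(k+1)/(k·n₁).
So n₁ = (1 + 1/k)·((z_{α} + z_β)/d)² = 1.250 × (2.487/0.42)².
n₁ = 1.250 × 35.06 = 43.8.
Round up: n₁ = 44, giving n₂ = 4 × 44 = 176.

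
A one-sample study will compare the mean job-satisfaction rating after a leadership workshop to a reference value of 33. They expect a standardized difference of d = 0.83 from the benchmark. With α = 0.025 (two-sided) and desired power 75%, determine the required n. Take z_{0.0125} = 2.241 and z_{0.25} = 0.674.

n = 13

For a one-sample test: n = ((z_{α/2} + z_β) / d)².
z_{α/2} + z_β = 2.241 + 0.674 = 2.915.
n = (2.915 / 0.83)² = 3.512² = 12.33.
Round up.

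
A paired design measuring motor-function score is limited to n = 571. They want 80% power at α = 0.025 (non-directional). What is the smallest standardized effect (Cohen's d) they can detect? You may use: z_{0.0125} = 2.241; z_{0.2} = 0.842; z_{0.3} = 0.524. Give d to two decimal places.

d_min ≈ 0.13

For a single sample (or paired design) of n = 571: d_min = (z_{α/2} + z_β)/√n.
z-sum = 2.241 + 0.842 = 3.083.
d_min = 3.083 / √571 = 3.083 / 23.896 = 0.129.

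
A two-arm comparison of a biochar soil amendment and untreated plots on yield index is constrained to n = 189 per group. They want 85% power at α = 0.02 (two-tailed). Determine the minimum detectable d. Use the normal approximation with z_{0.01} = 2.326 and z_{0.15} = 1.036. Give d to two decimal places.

For two independent groups of n = 189 each: d_min = (z_{α/2} + z_β)·√(2/n).
z-sum = 2.326 + 1.036 = 3.362.
d_min = 3.362 × √(2/189) = 3.362 × 0.1029 = 0.346.

d_min ≈ 0.35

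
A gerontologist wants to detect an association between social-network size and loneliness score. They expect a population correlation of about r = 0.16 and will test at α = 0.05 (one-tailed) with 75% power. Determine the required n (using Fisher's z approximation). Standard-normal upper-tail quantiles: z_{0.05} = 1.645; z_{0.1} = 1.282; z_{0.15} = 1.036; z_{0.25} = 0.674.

n = 210

Fisher's z: C = ½·ln((1+r)/(1−r)) = ½·ln(1.3810) = 0.1614.
n = ((z_{α} + z_β)/C)² + 3.
(1.645 + 0.674) / 0.1614 = 2.319 / 0.1614 = 14.368.
n = 14.368² + 3 = 206.44 + 3 = 209.4.
Round up.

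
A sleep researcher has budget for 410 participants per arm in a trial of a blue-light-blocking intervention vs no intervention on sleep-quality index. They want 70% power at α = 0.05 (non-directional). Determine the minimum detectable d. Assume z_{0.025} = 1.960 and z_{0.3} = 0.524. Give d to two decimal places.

For two independent groups of n = 410 each: d_min = (z_{α/2} + z_β)·√(2/n).
z-sum = 1.960 + 0.524 = 2.484.
d_min = 2.484 × √(2/410) = 2.484 × 0.0698 = 0.173.

d_min ≈ 0.17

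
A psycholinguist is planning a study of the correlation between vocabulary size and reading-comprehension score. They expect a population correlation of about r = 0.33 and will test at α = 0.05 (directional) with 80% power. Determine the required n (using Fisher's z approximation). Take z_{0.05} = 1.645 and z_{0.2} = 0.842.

Fisher's z: C = ½·ln((1+r)/(1−r)) = ½·ln(1.9851) = 0.3428.
n = ((z_{α} + z_β)/C)² + 3.
(1.645 + 0.842) / 0.3428 = 2.487 / 0.3428 = 7.255.
n = 7.255² + 3 = 52.63 + 3 = 55.6.
Round up.

n = 56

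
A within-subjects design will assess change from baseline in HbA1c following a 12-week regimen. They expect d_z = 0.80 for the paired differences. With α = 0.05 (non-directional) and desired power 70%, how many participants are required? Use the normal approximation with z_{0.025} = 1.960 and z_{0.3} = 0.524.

For a paired (one-sample on differences) test: n = ((z_{α/2} + z_β) / d)².
z_{α/2} + z_β = 1.960 + 0.524 = 2.484.
n = (2.484 / 0.80)² = 3.105² = 9.64.
Round up.

n = 10 pairs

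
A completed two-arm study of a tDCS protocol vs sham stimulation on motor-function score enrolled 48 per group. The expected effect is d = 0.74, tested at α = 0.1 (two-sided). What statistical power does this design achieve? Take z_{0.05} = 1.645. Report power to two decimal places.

For two equal groups, power = Φ(d·√(n/2) − z_{α/2}).
d·√(n/2) = 0.74 × √(48/2) = 0.74 × 4.899 = 3.625.
z_β = 3.625 − 1.645 = 1.980.
Power = Φ(1.980) = 0.976.

power ≈ 0.98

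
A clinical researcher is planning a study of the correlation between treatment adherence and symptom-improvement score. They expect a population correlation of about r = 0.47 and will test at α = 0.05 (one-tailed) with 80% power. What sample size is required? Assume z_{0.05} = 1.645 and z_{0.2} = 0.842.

n = 27

Fisher's z: C = ½·ln((1+r)/(1−r)) = ½·ln(2.7736) = 0.5101.
n = ((z_{α} + z_β)/C)² + 3.
(1.645 + 0.842) / 0.5101 = 2.487 / 0.5101 = 4.876.
n = 4.876² + 3 = 23.77 + 3 = 26.8.
Round up.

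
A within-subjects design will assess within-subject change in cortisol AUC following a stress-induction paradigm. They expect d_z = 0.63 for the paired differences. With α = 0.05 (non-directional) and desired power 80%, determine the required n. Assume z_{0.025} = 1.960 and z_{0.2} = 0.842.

n = 20 pairs

For a paired (one-sample on differences) test: n = ((z_{α/2} + z_β) / d)².
z_{α/2} + z_β = 1.960 + 0.842 = 2.802.
n = (2.802 / 0.63)² = 4.448² = 19.78.
Round up.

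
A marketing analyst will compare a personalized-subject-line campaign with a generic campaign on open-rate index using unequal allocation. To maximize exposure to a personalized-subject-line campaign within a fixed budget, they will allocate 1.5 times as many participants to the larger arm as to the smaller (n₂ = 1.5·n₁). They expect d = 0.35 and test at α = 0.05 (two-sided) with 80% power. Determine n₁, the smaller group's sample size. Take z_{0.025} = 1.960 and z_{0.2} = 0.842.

n₁ = 107

With allocation ratio k = n₂/n₁ = 1.5, Var(x̄₁−x̄₂) = σ²(1/n₁ + 1/(k·n₁)) = σ²·(k+1)/(k·n₁).
So n₁ = (1 + 1/k)·((z_{α/2} + z_β)/d)² = 1.667 × (2.802/0.35)².
n₁ = 1.667 × 64.09 = 106.8.
Round up: n₁ = 107, giving n₂ = ⌈1.5 × 107⌉ = ⌈160.5⌉ = 161.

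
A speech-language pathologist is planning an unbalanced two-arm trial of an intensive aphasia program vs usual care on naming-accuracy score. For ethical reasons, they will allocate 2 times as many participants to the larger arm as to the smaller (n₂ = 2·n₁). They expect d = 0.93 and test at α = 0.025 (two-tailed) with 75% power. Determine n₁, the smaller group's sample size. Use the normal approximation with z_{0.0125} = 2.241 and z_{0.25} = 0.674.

With allocation ratio k = n₂/n₁ = 2, Var(x̄₁−x̄₂) = σ²(1/n₁ + 1/(k·n₁)) = σ²·(k+1)/(k·n₁).
So n₁ = (1 + 1/k)·((z_{α/2} + z_β)/d)² = 1.500 × (2.915/0.93)².
n₁ = 1.500 × 9.82 = 14.7.
Round up: n₁ = 15, giving n₂ = 2 × 15 = 30.

n₁ = 15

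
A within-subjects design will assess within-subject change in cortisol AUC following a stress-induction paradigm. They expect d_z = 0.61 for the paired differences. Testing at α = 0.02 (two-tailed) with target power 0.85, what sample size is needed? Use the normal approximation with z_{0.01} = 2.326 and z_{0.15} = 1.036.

n = 31 pairs

For a paired (one-sample on differences) test: n = ((z_{α/2} + z_β) / d)².
z_{α/2} + z_β = 2.326 + 1.036 = 3.362.
n = (3.362 / 0.61)² = 5.511² = 30.38.
Round up.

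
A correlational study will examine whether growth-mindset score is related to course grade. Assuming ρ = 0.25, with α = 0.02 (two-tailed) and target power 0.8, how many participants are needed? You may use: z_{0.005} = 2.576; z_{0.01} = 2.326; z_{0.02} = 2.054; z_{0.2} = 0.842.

n = 157

Fisher's z: C = ½·ln((1+r)/(1−r)) = ½·ln(1.6667) = 0.2554.
n = ((z_{α/2} + z_β)/C)² + 3.
(2.326 + 0.842) / 0.2554 = 3.168 / 0.2554 = 12.404.
n = 12.404² + 3 = 153.86 + 3 = 156.9.
Round up.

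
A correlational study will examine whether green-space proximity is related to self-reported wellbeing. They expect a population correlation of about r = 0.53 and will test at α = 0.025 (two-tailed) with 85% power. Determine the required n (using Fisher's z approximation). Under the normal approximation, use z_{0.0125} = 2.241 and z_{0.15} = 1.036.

Fisher's z: C = ½·ln((1+r)/(1−r)) = ½·ln(3.2553) = 0.5901.
n = ((z_{α/2} + z_β)/C)² + 3.
(2.241 + 1.036) / 0.5901 = 3.277 / 0.5901 = 5.553.
n = 5.553² + 3 = 30.84 + 3 = 33.8.
Round up.

n = 34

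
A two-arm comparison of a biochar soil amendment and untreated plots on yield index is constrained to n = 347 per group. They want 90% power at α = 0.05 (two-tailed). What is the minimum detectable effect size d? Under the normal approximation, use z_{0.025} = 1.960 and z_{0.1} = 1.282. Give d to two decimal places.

d_min ≈ 0.25

For two independent groups of n = 347 each: d_min = (z_{α/2} + z_β)·√(2/n).
z-sum = 1.960 + 1.282 = 3.242.
d_min = 3.242 × √(2/347) = 3.242 × 0.0759 = 0.246.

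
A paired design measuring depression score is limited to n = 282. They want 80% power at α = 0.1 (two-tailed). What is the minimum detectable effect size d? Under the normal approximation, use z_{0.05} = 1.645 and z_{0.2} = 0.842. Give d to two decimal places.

d_min ≈ 0.15

For a single sample (or paired design) of n = 282: d_min = (z_{α/2} + z_β)/√n.
z-sum = 1.645 + 0.842 = 2.487.
d_min = 2.487 / √282 = 2.487 / 16.793 = 0.148.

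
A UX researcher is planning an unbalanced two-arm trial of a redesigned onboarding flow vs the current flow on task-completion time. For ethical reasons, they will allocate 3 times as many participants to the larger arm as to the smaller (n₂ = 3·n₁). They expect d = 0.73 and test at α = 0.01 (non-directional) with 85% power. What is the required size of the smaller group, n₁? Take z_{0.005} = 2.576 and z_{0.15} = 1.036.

With allocation ratio k = n₂/n₁ = 3, Var(x̄₁−x̄₂) = σ²(1/n₁ + 1/(k·n₁)) = σ²·(k+1)/(k·n₁).
So n₁ = (1 + 1/k)·((z_{α/2} + z_β)/d)² = 1.333 × (3.612/0.73)².
n₁ = 1.333 × 24.48 = 32.6.
Round up: n₁ = 33, giving n₂ = 3 × 33 = 99.

n₁ = 33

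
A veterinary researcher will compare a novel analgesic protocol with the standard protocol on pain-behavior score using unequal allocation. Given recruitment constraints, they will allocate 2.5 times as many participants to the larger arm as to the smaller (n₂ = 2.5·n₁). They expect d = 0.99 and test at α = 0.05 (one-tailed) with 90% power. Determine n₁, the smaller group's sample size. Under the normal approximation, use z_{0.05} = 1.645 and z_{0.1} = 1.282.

n₁ = 13

With allocation ratio k = n₂/n₁ = 2.5, Var(x̄₁−x̄₂) = σ²(1/n₁ + 1/(k·n₁)) = σ²·(k+1)/(k·n₁).
So n₁ = (1 + 1/k)·((z_{α} + z_β)/d)² = 1.400 × (2.927/0.99)².
n₁ = 1.400 × 8.74 = 12.2.
Round up: n₁ = 13, giving n₂ = ⌈2.5 × 13⌉ = ⌈32.5⌉ = 33.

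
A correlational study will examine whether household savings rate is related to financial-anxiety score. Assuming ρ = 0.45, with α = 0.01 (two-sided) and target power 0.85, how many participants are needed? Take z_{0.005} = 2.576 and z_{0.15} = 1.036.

Fisher's z: C = ½·ln((1+r)/(1−r)) = ½·ln(2.6364) = 0.4847.
n = ((z_{α/2} + z_β)/C)² + 3.
(2.576 + 1.036) / 0.4847 = 3.612 / 0.4847 = 7.452.
n = 7.452² + 3 = 55.53 + 3 = 58.5.
Round up.

n = 59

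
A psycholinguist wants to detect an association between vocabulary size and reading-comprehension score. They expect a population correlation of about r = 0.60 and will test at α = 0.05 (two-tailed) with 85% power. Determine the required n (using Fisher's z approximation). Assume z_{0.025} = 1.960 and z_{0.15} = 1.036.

n = 22

Fisher's z: C = ½·ln((1+r)/(1−r)) = ½·ln(4.0000) = 0.6931.
n = ((z_{α/2} + z_β)/C)² + 3.
(1.960 + 1.036) / 0.6931 = 2.996 / 0.6931 = 4.323.
n = 4.323² + 3 = 18.68 + 3 = 21.7.
Round up.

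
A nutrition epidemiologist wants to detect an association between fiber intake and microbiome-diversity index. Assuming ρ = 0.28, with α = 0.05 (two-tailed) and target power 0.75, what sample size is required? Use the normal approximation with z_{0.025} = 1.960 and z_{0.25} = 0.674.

n = 87

Fisher's z: C = ½·ln((1+r)/(1−r)) = ½·ln(1.7778) = 0.2877.
n = ((z_{α/2} + z_β)/C)² + 3.
(1.960 + 0.674) / 0.2877 = 2.634 / 0.2877 = 9.155.
n = 9.155² + 3 = 83.82 + 3 = 86.8.
Round up.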